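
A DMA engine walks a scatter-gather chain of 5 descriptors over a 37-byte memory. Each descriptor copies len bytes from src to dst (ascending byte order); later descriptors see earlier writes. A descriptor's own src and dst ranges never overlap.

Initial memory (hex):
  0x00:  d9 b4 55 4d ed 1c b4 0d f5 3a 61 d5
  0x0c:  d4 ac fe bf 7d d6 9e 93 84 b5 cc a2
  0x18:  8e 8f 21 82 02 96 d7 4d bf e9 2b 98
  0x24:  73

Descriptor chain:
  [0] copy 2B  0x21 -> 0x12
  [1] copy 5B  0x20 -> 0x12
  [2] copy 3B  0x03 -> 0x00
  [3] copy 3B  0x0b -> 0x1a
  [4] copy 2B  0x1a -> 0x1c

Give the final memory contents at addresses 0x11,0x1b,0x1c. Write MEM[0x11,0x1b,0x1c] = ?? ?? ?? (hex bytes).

MEM[0x11,0x1b,0x1c] = d6 d4 d5

D0: mem[0x12..0x13] <- [e9 2b]
D1: mem[0x12..0x16] <- [bf e9 2b 98 73]
D2: mem[0x00..0x02] <- [4d ed 1c]
D3: mem[0x1a..0x1c] <- [d5 d4 ac]
D4: mem[0x1c..0x1d] <- [d5 d4]
query mem[0x11]=0xd6, mem[0x1b]=0xd4, mem[0x1c]=0xd5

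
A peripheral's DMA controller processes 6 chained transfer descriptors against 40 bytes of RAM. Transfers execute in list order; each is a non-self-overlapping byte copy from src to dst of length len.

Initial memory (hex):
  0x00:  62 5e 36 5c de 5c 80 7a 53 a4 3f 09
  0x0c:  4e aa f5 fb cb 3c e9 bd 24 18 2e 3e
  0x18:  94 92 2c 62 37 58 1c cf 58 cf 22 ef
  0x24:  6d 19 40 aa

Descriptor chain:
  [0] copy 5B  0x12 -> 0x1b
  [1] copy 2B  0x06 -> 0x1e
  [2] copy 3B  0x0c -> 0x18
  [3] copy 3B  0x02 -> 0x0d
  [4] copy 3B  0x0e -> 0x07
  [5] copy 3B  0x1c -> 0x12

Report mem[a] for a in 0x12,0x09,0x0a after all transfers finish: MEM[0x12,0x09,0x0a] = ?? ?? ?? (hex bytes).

[0] 0x12->0x1b len=5 : e9 bd 24 18 2e
[1] 0x06->0x1e len=2 : 80 7a
[2] 0x0c->0x18 len=3 : 4e aa f5
[3] 0x02->0x0d len=3 : 36 5c de
[4] 0x0e->0x07 len=3 : 5c de cb
[5] 0x1c->0x12 len=3 : bd 24 80
query mem[0x12]=0xbd, mem[0x09]=0xcb, mem[0x0a]=0x3f

MEM[0x12,0x09,0x0a] = bd cb 3f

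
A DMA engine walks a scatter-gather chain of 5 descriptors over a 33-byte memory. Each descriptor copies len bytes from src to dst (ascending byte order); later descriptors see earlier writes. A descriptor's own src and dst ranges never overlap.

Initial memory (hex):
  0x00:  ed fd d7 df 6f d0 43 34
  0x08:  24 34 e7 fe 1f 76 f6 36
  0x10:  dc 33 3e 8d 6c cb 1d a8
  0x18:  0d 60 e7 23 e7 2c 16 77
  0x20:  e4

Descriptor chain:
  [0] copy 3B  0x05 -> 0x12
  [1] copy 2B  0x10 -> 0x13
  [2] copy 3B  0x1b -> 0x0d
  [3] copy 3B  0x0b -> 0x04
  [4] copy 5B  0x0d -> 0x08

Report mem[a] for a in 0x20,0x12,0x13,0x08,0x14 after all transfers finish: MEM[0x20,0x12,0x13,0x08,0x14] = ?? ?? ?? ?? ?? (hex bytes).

MEM[0x20,0x12,0x13,0x08,0x14] = e4 d0 dc 23 33

  after D0: wrote 3B at 0x12 = d04334
  after D1: wrote 2B at 0x13 = dc33
  after D2: wrote 3B at 0x0d = 23e72c
  after D3: wrote 3B at 0x04 = fe1f23
  after D4: wrote 5B at 0x08 = 23e72cdc33
query mem[0x20]=0xe4, mem[0x12]=0xd0, mem[0x13]=0xdc, mem[0x08]=0x23, mem[0x14]=0x33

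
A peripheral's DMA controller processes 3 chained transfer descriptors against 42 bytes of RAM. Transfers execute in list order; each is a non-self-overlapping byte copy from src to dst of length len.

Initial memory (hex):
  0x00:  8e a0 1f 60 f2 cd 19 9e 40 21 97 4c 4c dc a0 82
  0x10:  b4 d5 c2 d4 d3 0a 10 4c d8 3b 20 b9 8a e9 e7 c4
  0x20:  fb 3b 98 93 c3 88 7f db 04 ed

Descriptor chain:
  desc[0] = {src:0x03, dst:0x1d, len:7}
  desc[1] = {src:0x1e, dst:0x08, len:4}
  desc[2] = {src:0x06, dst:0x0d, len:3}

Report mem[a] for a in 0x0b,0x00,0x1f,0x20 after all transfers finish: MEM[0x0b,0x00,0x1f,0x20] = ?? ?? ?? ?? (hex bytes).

MEM[0x0b,0x00,0x1f,0x20] = 9e 8e cd 19

[0] 0x03->0x1d len=7 : 60 f2 cd 19 9e 40 21
[1] 0x1e->0x08 len=4 : f2 cd 19 9e
[2] 0x06->0x0d len=3 : 19 9e f2
query mem[0x0b]=0x9e, mem[0x00]=0x8e, mem[0x1f]=0xcd, mem[0x20]=0x19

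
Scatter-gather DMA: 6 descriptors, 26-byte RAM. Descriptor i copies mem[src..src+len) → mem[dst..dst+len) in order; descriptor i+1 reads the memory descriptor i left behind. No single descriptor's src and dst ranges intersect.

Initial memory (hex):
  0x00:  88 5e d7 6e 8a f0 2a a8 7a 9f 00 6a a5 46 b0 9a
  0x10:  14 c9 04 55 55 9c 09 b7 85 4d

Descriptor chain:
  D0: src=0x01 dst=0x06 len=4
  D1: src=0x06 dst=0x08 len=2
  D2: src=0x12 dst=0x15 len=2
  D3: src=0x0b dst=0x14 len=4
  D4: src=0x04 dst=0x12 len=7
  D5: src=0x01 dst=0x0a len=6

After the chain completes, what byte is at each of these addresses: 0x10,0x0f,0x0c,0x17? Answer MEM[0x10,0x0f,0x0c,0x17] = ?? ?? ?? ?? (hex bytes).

D0: mem[0x06..0x09] <- [5e d7 6e 8a]
D1: mem[0x08..0x09] <- [5e d7]
D2: mem[0x15..0x16] <- [04 55]
D3: mem[0x14..0x17] <- [6a a5 46 b0]
D4: mem[0x12..0x18] <- [8a f0 5e d7 5e d7 00]
D5: mem[0x0a..0x0f] <- [5e d7 6e 8a f0 5e]
query mem[0x10]=0x14, mem[0x0f]=0x5e, mem[0x0c]=0x6e, mem[0x17]=0xd7

MEM[0x10,0x0f,0x0c,0x17] = 14 5e 6e d7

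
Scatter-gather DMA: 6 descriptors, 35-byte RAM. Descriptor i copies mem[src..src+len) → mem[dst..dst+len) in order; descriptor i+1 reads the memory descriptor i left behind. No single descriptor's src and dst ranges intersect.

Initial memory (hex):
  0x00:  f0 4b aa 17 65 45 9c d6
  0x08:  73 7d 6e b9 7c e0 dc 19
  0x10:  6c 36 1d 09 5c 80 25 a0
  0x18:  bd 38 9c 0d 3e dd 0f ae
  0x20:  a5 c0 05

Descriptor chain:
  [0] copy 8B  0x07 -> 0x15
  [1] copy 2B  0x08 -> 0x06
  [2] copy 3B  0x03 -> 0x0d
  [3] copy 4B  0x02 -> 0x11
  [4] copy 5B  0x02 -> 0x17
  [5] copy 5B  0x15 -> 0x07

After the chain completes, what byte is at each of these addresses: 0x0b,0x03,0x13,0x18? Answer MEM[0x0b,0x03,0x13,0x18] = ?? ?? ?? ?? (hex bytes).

MEM[0x0b,0x03,0x13,0x18] = 65 17 65 17

[0] 0x07->0x15 len=8 : d6 73 7d 6e b9 7c e0 dc
[1] 0x08->0x06 len=2 : 73 7d
[2] 0x03->0x0d len=3 : 17 65 45
[3] 0x02->0x11 len=4 : aa 17 65 45
[4] 0x02->0x17 len=5 : aa 17 65 45 73
[5] 0x15->0x07 len=5 : d6 73 aa 17 65
query mem[0x0b]=0x65, mem[0x03]=0x17, mem[0x13]=0x65, mem[0x18]=0x17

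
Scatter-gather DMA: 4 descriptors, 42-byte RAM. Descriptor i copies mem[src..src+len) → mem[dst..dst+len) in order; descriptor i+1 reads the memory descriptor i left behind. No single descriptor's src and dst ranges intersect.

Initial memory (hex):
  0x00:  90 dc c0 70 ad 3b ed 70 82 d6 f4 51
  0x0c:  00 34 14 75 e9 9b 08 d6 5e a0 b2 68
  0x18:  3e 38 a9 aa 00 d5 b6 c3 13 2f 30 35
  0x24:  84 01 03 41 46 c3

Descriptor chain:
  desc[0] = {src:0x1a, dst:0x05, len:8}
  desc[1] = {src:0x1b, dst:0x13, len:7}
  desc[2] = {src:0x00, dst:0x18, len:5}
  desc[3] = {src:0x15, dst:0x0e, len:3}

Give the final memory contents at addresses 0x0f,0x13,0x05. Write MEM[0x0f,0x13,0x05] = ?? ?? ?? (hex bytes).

  after D0: wrote 8B at 0x05 = a9aa00d5b6c3132f
  after D1: wrote 7B at 0x13 = aa00d5b6c3132f
  after D2: wrote 5B at 0x18 = 90dcc070ad
  after D3: wrote 3B at 0x0e = d5b6c3
query mem[0x0f]=0xb6, mem[0x13]=0xaa, mem[0x05]=0xa9

MEM[0x0f,0x13,0x05] = b6 aa a9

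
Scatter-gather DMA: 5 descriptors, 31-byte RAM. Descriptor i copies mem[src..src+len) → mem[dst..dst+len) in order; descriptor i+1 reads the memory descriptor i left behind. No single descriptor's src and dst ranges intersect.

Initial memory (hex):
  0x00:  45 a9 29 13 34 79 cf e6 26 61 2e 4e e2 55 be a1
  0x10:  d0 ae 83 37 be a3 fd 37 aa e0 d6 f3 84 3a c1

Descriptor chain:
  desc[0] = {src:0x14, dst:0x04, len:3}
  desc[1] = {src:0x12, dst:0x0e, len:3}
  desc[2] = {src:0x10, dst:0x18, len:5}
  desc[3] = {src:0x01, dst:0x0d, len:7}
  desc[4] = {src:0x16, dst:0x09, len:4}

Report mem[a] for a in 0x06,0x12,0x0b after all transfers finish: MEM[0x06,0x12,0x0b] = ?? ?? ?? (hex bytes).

MEM[0x06,0x12,0x0b] = fd fd be

D0: mem[0x04..0x06] <- [be a3 fd]
D1: mem[0x0e..0x10] <- [83 37 be]
D2: mem[0x18..0x1c] <- [be ae 83 37 be]
D3: mem[0x0d..0x13] <- [a9 29 13 be a3 fd e6]
D4: mem[0x09..0x0c] <- [fd 37 be ae]
query mem[0x06]=0xfd, mem[0x12]=0xfd, mem[0x0b]=0xbe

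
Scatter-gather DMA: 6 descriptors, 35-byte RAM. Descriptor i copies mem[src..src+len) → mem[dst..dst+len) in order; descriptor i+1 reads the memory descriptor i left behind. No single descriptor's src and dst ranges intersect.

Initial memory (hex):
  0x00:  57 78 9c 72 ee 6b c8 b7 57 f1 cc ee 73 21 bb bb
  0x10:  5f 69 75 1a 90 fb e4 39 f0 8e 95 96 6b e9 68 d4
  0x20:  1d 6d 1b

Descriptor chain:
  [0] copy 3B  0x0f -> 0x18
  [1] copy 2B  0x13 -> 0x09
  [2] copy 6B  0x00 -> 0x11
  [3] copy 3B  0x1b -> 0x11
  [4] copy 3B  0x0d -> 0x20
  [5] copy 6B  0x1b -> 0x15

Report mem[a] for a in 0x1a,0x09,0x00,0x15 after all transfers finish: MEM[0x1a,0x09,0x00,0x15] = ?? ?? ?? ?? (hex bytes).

MEM[0x1a,0x09,0x00,0x15] = 21 1a 57 96

D0: mem[0x18..0x1a] <- [bb 5f 69]
D1: mem[0x09..0x0a] <- [1a 90]
D2: mem[0x11..0x16] <- [57 78 9c 72 ee 6b]
D3: mem[0x11..0x13] <- [96 6b e9]
D4: mem[0x20..0x22] <- [21 bb bb]
D5: mem[0x15..0x1a] <- [96 6b e9 68 d4 21]
query mem[0x1a]=0x21, mem[0x09]=0x1a, mem[0x00]=0x57, mem[0x15]=0x96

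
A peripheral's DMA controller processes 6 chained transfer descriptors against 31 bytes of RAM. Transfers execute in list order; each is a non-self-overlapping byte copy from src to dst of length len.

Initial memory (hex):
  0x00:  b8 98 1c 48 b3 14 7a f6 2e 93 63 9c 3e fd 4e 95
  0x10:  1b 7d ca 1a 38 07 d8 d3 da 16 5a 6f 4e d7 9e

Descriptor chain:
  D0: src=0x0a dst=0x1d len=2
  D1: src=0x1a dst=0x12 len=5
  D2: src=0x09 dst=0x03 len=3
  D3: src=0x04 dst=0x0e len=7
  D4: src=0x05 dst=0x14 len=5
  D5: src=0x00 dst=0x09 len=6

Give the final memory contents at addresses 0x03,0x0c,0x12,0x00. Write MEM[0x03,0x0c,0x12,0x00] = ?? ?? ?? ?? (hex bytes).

[0] 0x0a->0x1d len=2 : 63 9c
[1] 0x1a->0x12 len=5 : 5a 6f 4e 63 9c
[2] 0x09->0x03 len=3 : 93 63 9c
[3] 0x04->0x0e len=7 : 63 9c 7a f6 2e 93 63
[4] 0x05->0x14 len=5 : 9c 7a f6 2e 93
[5] 0x00->0x09 len=6 : b8 98 1c 93 63 9c
query mem[0x03]=0x93, mem[0x0c]=0x93, mem[0x12]=0x2e, mem[0x00]=0xb8

MEM[0x03,0x0c,0x12,0x00] = 93 93 2e b8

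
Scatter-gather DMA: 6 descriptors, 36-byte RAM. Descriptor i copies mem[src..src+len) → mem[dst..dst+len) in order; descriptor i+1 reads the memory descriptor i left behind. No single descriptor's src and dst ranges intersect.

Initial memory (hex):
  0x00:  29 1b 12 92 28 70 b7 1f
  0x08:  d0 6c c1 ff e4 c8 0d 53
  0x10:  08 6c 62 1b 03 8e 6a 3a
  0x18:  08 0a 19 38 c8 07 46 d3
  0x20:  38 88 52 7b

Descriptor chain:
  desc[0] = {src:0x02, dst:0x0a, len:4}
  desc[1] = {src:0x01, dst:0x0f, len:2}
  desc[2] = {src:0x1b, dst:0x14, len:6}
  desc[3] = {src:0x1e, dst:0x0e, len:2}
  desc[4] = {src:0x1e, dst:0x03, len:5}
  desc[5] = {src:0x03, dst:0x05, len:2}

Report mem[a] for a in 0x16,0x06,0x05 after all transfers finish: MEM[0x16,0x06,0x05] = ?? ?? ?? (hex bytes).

#0 dst[0x0a+4] := {0x12,0x92,0x28,0x70}
#1 dst[0x0f+2] := {0x1b,0x12}
#2 dst[0x14+6] := {0x38,0xc8,0x07,0x46,0xd3,0x38}
#3 dst[0x0e+2] := {0x46,0xd3}
#4 dst[0x03+5] := {0x46,0xd3,0x38,0x88,0x52}
#5 dst[0x05+2] := {0x46,0xd3}
query mem[0x16]=0x07, mem[0x06]=0xd3, mem[0x05]=0x46

MEM[0x16,0x06,0x05] = 07 d3 46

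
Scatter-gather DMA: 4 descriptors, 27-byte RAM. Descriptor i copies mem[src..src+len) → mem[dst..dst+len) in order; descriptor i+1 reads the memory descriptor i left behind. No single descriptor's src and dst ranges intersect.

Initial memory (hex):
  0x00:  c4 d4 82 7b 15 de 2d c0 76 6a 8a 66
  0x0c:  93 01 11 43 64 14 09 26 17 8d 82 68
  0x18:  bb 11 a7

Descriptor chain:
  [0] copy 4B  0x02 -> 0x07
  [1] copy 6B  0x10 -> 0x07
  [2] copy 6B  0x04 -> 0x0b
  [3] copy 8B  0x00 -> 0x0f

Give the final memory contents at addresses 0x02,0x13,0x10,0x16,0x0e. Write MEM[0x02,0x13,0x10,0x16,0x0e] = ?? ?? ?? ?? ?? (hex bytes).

MEM[0x02,0x13,0x10,0x16,0x0e] = 82 15 d4 64 64

  after D0: wrote 4B at 0x07 = 827b15de
  after D1: wrote 6B at 0x07 = 64140926178d
  after D2: wrote 6B at 0x0b = 15de2d641409
  after D3: wrote 8B at 0x0f = c4d4827b15de2d64
query mem[0x02]=0x82, mem[0x13]=0x15, mem[0x10]=0xd4, mem[0x16]=0x64, mem[0x0e]=0x64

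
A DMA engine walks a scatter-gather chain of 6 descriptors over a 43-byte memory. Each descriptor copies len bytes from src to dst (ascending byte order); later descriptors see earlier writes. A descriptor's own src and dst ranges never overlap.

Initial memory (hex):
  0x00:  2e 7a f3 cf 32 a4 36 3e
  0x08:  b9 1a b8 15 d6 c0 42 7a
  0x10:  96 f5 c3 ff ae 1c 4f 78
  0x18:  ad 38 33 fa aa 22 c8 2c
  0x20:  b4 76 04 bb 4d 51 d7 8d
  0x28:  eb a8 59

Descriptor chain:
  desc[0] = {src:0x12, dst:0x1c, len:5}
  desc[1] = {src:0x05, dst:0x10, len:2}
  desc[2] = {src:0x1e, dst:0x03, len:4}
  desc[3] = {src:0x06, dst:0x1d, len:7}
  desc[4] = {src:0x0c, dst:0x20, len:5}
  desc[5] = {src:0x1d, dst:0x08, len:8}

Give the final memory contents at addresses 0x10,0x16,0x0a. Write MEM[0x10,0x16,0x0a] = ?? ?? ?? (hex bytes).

D0: mem[0x1c..0x20] <- [c3 ff ae 1c 4f]
D1: mem[0x10..0x11] <- [a4 36]
D2: mem[0x03..0x06] <- [ae 1c 4f 76]
D3: mem[0x1d..0x23] <- [76 3e b9 1a b8 15 d6]
D4: mem[0x20..0x24] <- [d6 c0 42 7a a4]
D5: mem[0x08..0x0f] <- [76 3e b9 d6 c0 42 7a a4]
query mem[0x10]=0xa4, mem[0x16]=0x4f, mem[0x0a]=0xb9

MEM[0x10,0x16,0x0a] = a4 4f b9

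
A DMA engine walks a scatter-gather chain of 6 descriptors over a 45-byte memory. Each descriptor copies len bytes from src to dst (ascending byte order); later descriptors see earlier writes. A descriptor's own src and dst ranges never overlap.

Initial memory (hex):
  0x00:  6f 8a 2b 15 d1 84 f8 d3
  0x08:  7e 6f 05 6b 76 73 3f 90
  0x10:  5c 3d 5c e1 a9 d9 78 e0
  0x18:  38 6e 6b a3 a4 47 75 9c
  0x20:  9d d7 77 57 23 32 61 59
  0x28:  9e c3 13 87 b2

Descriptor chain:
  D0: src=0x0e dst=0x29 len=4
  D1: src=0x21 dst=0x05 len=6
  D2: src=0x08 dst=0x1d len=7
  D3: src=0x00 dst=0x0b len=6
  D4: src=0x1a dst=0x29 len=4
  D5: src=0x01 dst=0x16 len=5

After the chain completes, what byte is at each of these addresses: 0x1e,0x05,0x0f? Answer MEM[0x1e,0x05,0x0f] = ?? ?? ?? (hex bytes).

MEM[0x1e,0x05,0x0f] = 32 d7 d1

[0] 0x0e->0x29 len=4 : 3f 90 5c 3d
[1] 0x21->0x05 len=6 : d7 77 57 23 32 61
[2] 0x08->0x1d len=7 : 23 32 61 6b 76 73 3f
[3] 0x00->0x0b len=6 : 6f 8a 2b 15 d1 d7
[4] 0x1a->0x29 len=4 : 6b a3 a4 23
[5] 0x01->0x16 len=5 : 8a 2b 15 d1 d7
query mem[0x1e]=0x32, mem[0x05]=0xd7, mem[0x0f]=0xd1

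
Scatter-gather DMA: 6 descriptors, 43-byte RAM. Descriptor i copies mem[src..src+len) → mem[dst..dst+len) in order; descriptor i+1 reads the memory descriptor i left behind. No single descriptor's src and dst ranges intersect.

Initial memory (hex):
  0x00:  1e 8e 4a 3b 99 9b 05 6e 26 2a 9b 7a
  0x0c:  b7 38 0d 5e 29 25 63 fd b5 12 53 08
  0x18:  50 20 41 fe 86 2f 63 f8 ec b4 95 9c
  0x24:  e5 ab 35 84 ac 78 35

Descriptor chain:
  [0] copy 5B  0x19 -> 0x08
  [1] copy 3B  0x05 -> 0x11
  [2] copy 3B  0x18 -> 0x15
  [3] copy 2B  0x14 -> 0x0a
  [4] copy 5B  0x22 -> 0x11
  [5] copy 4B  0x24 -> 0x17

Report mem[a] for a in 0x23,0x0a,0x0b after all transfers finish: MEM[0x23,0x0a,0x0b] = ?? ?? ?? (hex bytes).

MEM[0x23,0x0a,0x0b] = 9c b5 50

[0] 0x19->0x08 len=5 : 20 41 fe 86 2f
[1] 0x05->0x11 len=3 : 9b 05 6e
[2] 0x18->0x15 len=3 : 50 20 41
[3] 0x14->0x0a len=2 : b5 50
[4] 0x22->0x11 len=5 : 95 9c e5 ab 35
[5] 0x24->0x17 len=4 : e5 ab 35 84
query mem[0x23]=0x9c, mem[0x0a]=0xb5, mem[0x0b]=0x50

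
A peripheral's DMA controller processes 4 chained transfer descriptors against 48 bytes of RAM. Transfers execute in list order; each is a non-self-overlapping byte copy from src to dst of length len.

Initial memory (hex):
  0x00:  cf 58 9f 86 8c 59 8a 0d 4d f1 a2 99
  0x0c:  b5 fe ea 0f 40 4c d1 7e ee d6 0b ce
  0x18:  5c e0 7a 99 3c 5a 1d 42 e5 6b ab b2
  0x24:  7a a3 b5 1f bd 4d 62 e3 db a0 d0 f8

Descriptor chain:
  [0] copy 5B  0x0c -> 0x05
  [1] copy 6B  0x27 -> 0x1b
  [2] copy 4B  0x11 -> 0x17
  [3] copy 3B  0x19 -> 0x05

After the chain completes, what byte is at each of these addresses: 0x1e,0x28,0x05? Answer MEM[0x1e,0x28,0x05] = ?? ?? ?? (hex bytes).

[0] 0x0c->0x05 len=5 : b5 fe ea 0f 40
[1] 0x27->0x1b len=6 : 1f bd 4d 62 e3 db
[2] 0x11->0x17 len=4 : 4c d1 7e ee
[3] 0x19->0x05 len=3 : 7e ee 1f
query mem[0x1e]=0x62, mem[0x28]=0xbd, mem[0x05]=0x7e

MEM[0x1e,0x28,0x05] = 62 bd 7e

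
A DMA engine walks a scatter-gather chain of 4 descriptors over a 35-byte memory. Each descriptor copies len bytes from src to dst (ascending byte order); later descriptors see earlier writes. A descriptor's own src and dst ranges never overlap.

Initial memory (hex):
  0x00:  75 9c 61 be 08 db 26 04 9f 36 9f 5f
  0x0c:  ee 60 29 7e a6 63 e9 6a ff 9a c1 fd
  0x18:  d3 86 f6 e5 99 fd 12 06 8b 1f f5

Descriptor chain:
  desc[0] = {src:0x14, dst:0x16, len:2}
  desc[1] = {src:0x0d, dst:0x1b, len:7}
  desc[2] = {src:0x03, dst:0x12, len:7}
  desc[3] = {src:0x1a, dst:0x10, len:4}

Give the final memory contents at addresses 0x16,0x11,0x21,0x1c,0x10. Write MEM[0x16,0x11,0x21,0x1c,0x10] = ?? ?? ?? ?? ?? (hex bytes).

MEM[0x16,0x11,0x21,0x1c,0x10] = 04 60 6a 29 f6

#0 dst[0x16+2] := {0xff,0x9a}
#1 dst[0x1b+7] := {0x60,0x29,0x7e,0xa6,0x63,0xe9,0x6a}
#2 dst[0x12+7] := {0xbe,0x08,0xdb,0x26,0x04,0x9f,0x36}
#3 dst[0x10+4] := {0xf6,0x60,0x29,0x7e}
query mem[0x16]=0x04, mem[0x11]=0x60, mem[0x21]=0x6a, mem[0x1c]=0x29, mem[0x10]=0xf6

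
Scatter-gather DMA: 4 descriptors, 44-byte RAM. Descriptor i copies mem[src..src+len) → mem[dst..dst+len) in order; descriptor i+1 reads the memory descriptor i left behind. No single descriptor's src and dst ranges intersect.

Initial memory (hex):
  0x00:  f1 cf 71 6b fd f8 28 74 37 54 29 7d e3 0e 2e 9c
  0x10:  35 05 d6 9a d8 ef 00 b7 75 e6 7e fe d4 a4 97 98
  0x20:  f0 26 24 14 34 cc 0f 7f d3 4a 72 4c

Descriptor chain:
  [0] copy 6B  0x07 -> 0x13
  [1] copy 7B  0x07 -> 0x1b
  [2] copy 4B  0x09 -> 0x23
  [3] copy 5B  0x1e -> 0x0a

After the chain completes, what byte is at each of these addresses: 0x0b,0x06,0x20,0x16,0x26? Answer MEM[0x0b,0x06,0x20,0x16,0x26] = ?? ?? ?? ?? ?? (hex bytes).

#0 dst[0x13+6] := {0x74,0x37,0x54,0x29,0x7d,0xe3}
#1 dst[0x1b+7] := {0x74,0x37,0x54,0x29,0x7d,0xe3,0x0e}
#2 dst[0x23+4] := {0x54,0x29,0x7d,0xe3}
#3 dst[0x0a+5] := {0x29,0x7d,0xe3,0x0e,0x24}
query mem[0x0b]=0x7d, mem[0x06]=0x28, mem[0x20]=0xe3, mem[0x16]=0x29, mem[0x26]=0xe3

MEM[0x0b,0x06,0x20,0x16,0x26] = 7d 28 e3 29 e3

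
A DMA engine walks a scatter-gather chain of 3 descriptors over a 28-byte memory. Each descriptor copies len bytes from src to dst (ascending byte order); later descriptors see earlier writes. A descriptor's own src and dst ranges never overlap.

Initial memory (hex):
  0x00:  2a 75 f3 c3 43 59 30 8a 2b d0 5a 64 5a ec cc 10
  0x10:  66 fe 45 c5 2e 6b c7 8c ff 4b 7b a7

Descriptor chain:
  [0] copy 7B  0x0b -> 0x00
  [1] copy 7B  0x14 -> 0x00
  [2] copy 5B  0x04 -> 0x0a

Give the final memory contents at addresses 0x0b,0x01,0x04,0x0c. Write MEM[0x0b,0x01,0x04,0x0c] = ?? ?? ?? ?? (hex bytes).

MEM[0x0b,0x01,0x04,0x0c] = 4b 6b ff 7b

#0 dst[0x00+7] := {0x64,0x5a,0xec,0xcc,0x10,0x66,0xfe}
#1 dst[0x00+7] := {0x2e,0x6b,0xc7,0x8c,0xff,0x4b,0x7b}
#2 dst[0x0a+5] := {0xff,0x4b,0x7b,0x8a,0x2b}
query mem[0x0b]=0x4b, mem[0x01]=0x6b, mem[0x04]=0xff, mem[0x0c]=0x7b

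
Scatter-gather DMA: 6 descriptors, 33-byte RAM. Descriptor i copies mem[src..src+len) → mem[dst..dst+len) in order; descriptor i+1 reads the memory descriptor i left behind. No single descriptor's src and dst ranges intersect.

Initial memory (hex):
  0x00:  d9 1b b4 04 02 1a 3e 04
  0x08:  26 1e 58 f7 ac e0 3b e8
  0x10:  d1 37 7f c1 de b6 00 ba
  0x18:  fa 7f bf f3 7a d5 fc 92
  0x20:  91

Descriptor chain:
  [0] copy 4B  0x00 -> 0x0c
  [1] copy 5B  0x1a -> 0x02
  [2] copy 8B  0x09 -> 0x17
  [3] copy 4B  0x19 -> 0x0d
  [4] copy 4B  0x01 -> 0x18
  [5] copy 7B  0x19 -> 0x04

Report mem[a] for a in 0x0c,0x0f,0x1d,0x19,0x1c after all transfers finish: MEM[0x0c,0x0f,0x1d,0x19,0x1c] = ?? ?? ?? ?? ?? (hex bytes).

[0] 0x00->0x0c len=4 : d9 1b b4 04
[1] 0x1a->0x02 len=5 : bf f3 7a d5 fc
[2] 0x09->0x17 len=8 : 1e 58 f7 d9 1b b4 04 d1
[3] 0x19->0x0d len=4 : f7 d9 1b b4
[4] 0x01->0x18 len=4 : 1b bf f3 7a
[5] 0x19->0x04 len=7 : bf f3 7a b4 04 d1 92
query mem[0x0c]=0xd9, mem[0x0f]=0x1b, mem[0x1d]=0x04, mem[0x19]=0xbf, mem[0x1c]=0xb4

MEM[0x0c,0x0f,0x1d,0x19,0x1c] = d9 1b 04 bf b4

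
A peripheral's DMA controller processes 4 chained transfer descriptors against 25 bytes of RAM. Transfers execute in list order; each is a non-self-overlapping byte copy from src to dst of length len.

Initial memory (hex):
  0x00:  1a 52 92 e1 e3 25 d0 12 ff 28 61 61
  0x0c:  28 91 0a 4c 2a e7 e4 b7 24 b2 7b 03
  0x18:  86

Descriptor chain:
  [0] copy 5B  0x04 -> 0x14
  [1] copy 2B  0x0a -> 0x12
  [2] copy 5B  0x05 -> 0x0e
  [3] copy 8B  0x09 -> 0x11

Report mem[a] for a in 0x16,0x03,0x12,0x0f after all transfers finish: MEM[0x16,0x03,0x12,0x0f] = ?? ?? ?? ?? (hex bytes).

#0 dst[0x14+5] := {0xe3,0x25,0xd0,0x12,0xff}
#1 dst[0x12+2] := {0x61,0x61}
#2 dst[0x0e+5] := {0x25,0xd0,0x12,0xff,0x28}
#3 dst[0x11+8] := {0x28,0x61,0x61,0x28,0x91,0x25,0xd0,0x12}
query mem[0x16]=0x25, mem[0x03]=0xe1, mem[0x12]=0x61, mem[0x0f]=0xd0

MEM[0x16,0x03,0x12,0x0f] = 25 e1 61 d0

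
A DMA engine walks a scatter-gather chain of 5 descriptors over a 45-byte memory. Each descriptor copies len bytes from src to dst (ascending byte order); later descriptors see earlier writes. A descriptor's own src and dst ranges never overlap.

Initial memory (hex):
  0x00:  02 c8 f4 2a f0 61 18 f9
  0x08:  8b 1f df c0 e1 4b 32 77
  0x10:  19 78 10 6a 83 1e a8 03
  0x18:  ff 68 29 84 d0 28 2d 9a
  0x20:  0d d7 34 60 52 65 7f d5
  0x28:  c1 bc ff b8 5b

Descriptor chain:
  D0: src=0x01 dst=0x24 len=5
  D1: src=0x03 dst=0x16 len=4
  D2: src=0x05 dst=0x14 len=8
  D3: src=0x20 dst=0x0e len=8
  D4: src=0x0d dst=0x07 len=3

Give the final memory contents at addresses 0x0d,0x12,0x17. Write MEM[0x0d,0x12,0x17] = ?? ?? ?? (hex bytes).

MEM[0x0d,0x12,0x17] = 4b c8 8b

#0 dst[0x24+5] := {0xc8,0xf4,0x2a,0xf0,0x61}
#1 dst[0x16+4] := {0x2a,0xf0,0x61,0x18}
#2 dst[0x14+8] := {0x61,0x18,0xf9,0x8b,0x1f,0xdf,0xc0,0xe1}
#3 dst[0x0e+8] := {0x0d,0xd7,0x34,0x60,0xc8,0xf4,0x2a,0xf0}
#4 dst[0x07+3] := {0x4b,0x0d,0xd7}
query mem[0x0d]=0x4b, mem[0x12]=0xc8, mem[0x17]=0x8b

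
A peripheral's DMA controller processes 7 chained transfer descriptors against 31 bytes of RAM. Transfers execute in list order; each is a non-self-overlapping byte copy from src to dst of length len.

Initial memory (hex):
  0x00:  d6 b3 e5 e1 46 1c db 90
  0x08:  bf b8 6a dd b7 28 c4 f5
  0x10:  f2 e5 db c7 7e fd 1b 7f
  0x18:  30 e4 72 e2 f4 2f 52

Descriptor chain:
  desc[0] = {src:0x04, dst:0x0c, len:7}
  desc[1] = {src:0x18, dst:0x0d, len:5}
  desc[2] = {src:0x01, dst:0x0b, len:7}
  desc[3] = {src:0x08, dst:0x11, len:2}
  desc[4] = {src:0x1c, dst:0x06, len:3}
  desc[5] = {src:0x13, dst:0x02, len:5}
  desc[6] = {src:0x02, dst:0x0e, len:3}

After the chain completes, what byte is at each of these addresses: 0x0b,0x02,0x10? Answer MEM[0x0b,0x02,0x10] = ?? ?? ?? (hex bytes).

[0] 0x04->0x0c len=7 : 46 1c db 90 bf b8 6a
[1] 0x18->0x0d len=5 : 30 e4 72 e2 f4
[2] 0x01->0x0b len=7 : b3 e5 e1 46 1c db 90
[3] 0x08->0x11 len=2 : bf b8
[4] 0x1c->0x06 len=3 : f4 2f 52
[5] 0x13->0x02 len=5 : c7 7e fd 1b 7f
[6] 0x02->0x0e len=3 : c7 7e fd
query mem[0x0b]=0xb3, mem[0x02]=0xc7, mem[0x10]=0xfd

MEM[0x0b,0x02,0x10] = b3 c7 fd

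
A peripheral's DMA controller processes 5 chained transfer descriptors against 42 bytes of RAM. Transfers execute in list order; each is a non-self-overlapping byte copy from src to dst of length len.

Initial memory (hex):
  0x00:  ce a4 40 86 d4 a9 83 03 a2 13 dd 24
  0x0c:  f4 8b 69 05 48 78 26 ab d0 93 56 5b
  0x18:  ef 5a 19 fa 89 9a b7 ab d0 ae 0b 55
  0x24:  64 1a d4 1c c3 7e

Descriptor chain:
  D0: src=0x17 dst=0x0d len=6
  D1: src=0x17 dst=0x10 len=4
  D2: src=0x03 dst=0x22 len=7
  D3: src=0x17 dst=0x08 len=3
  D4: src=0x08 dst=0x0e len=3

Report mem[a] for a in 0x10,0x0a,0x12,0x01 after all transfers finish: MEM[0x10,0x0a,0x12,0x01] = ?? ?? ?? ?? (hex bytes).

MEM[0x10,0x0a,0x12,0x01] = 5a 5a 5a a4

[0] 0x17->0x0d len=6 : 5b ef 5a 19 fa 89
[1] 0x17->0x10 len=4 : 5b ef 5a 19
[2] 0x03->0x22 len=7 : 86 d4 a9 83 03 a2 13
[3] 0x17->0x08 len=3 : 5b ef 5a
[4] 0x08->0x0e len=3 : 5b ef 5a
query mem[0x10]=0x5a, mem[0x0a]=0x5a, mem[0x12]=0x5a, mem[0x01]=0xa4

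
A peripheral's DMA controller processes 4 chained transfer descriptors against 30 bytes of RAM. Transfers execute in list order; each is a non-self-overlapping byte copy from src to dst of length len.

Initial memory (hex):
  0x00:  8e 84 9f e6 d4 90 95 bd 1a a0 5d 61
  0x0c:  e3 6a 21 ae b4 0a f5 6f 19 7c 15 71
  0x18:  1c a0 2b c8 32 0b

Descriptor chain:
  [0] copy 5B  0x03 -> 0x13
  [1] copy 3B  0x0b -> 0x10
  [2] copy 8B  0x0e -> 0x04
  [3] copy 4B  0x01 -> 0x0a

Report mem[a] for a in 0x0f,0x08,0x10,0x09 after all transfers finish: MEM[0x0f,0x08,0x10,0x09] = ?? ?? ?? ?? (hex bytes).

  after D0: wrote 5B at 0x13 = e6d49095bd
  after D1: wrote 3B at 0x10 = 61e36a
  after D2: wrote 8B at 0x04 = 21ae61e36ae6d490
  after D3: wrote 4B at 0x0a = 849fe621
query mem[0x0f]=0xae, mem[0x08]=0x6a, mem[0x10]=0x61, mem[0x09]=0xe6

MEM[0x0f,0x08,0x10,0x09] = ae 6a 61 e6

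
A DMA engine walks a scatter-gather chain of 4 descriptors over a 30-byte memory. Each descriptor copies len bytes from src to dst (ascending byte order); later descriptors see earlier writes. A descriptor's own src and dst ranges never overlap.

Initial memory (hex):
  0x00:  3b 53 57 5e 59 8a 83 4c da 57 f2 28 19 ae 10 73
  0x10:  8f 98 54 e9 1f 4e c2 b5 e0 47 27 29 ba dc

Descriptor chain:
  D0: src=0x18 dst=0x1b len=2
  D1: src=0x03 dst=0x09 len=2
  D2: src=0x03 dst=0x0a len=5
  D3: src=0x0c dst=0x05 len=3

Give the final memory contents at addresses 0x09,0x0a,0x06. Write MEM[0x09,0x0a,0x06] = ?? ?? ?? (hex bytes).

MEM[0x09,0x0a,0x06] = 5e 5e 83

D0: mem[0x1b..0x1c] <- [e0 47]
D1: mem[0x09..0x0a] <- [5e 59]
D2: mem[0x0a..0x0e] <- [5e 59 8a 83 4c]
D3: mem[0x05..0x07] <- [8a 83 4c]
query mem[0x09]=0x5e, mem[0x0a]=0x5e, mem[0x06]=0x83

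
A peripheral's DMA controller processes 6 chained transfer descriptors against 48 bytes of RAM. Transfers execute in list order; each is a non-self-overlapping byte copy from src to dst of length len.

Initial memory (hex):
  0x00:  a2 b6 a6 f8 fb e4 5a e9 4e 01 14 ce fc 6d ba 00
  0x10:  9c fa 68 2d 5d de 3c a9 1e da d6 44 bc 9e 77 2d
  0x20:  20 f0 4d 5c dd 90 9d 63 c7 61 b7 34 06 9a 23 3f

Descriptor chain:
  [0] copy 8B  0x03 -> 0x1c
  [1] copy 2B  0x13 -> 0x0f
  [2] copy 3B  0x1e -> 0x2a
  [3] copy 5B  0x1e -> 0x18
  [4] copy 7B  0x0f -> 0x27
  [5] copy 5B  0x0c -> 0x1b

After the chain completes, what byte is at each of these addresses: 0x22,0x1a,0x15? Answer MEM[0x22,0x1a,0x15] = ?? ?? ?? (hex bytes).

[0] 0x03->0x1c len=8 : f8 fb e4 5a e9 4e 01 14
[1] 0x13->0x0f len=2 : 2d 5d
[2] 0x1e->0x2a len=3 : e4 5a e9
[3] 0x1e->0x18 len=5 : e4 5a e9 4e 01
[4] 0x0f->0x27 len=7 : 2d 5d fa 68 2d 5d de
[5] 0x0c->0x1b len=5 : fc 6d ba 2d 5d
query mem[0x22]=0x01, mem[0x1a]=0xe9, mem[0x15]=0xde

MEM[0x22,0x1a,0x15] = 01 e9 de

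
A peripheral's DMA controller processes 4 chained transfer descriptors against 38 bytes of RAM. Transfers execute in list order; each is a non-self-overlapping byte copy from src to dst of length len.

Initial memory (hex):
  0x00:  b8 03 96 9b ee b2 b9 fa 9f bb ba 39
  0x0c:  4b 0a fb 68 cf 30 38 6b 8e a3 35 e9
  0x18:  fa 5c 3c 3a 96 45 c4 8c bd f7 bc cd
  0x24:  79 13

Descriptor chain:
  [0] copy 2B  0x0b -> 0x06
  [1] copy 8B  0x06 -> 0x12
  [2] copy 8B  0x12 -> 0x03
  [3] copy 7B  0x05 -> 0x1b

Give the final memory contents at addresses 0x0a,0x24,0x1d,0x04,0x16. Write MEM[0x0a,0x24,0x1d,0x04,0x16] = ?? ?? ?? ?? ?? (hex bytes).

  after D0: wrote 2B at 0x06 = 394b
  after D1: wrote 8B at 0x12 = 394b9fbbba394b0a
  after D2: wrote 8B at 0x03 = 394b9fbbba394b0a
  after D3: wrote 7B at 0x1b = 9fbbba394b0a39
query mem[0x0a]=0x0a, mem[0x24]=0x79, mem[0x1d]=0xba, mem[0x04]=0x4b, mem[0x16]=0xba

MEM[0x0a,0x24,0x1d,0x04,0x16] = 0a 79 ba 4b ba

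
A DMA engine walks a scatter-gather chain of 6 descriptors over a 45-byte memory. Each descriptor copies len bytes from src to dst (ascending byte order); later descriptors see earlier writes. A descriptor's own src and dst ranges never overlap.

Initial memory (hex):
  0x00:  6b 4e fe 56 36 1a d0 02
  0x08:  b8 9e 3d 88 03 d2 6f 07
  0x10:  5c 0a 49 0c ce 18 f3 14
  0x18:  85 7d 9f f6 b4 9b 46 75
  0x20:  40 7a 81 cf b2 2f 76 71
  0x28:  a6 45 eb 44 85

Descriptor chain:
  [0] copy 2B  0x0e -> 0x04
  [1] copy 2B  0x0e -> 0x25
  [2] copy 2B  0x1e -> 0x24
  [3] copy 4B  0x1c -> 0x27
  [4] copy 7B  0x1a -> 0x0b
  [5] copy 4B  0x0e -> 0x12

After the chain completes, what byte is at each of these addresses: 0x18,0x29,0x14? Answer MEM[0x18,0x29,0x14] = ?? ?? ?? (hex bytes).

[0] 0x0e->0x04 len=2 : 6f 07
[1] 0x0e->0x25 len=2 : 6f 07
[2] 0x1e->0x24 len=2 : 46 75
[3] 0x1c->0x27 len=4 : b4 9b 46 75
[4] 0x1a->0x0b len=7 : 9f f6 b4 9b 46 75 40
[5] 0x0e->0x12 len=4 : 9b 46 75 40
query mem[0x18]=0x85, mem[0x29]=0x46, mem[0x14]=0x75

MEM[0x18,0x29,0x14] = 85 46 75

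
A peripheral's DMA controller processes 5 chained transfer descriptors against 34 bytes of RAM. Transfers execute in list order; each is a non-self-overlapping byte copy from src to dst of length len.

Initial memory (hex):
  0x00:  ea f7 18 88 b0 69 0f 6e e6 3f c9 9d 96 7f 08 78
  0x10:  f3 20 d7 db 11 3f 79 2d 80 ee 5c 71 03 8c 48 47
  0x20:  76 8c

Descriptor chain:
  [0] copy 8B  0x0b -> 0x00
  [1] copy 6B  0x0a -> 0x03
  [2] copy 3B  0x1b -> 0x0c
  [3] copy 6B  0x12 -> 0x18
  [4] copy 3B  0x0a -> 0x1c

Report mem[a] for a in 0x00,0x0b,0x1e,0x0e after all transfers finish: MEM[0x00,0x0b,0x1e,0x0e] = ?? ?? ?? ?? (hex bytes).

MEM[0x00,0x0b,0x1e,0x0e] = 9d 9d 71 8c

[0] 0x0b->0x00 len=8 : 9d 96 7f 08 78 f3 20 d7
[1] 0x0a->0x03 len=6 : c9 9d 96 7f 08 78
[2] 0x1b->0x0c len=3 : 71 03 8c
[3] 0x12->0x18 len=6 : d7 db 11 3f 79 2d
[4] 0x0a->0x1c len=3 : c9 9d 71
query mem[0x00]=0x9d, mem[0x0b]=0x9d, mem[0x1e]=0x71, mem[0x0e]=0x8c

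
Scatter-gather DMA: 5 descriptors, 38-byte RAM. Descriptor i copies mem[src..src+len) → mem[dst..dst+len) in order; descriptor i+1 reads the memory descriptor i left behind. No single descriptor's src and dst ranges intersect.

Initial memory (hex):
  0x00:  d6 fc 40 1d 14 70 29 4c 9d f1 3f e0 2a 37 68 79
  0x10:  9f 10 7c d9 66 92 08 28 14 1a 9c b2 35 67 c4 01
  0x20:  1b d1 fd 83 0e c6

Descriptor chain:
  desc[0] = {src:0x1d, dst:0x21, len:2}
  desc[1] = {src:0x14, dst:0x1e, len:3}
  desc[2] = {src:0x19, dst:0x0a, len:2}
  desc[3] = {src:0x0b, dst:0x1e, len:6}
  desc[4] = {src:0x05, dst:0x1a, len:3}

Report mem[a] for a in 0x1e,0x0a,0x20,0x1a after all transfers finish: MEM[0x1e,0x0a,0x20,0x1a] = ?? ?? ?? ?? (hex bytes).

D0: mem[0x21..0x22] <- [67 c4]
D1: mem[0x1e..0x20] <- [66 92 08]
D2: mem[0x0a..0x0b] <- [1a 9c]
D3: mem[0x1e..0x23] <- [9c 2a 37 68 79 9f]
D4: mem[0x1a..0x1c] <- [70 29 4c]
query mem[0x1e]=0x9c, mem[0x0a]=0x1a, mem[0x20]=0x37, mem[0x1a]=0x70

MEM[0x1e,0x0a,0x20,0x1a] = 9c 1a 37 70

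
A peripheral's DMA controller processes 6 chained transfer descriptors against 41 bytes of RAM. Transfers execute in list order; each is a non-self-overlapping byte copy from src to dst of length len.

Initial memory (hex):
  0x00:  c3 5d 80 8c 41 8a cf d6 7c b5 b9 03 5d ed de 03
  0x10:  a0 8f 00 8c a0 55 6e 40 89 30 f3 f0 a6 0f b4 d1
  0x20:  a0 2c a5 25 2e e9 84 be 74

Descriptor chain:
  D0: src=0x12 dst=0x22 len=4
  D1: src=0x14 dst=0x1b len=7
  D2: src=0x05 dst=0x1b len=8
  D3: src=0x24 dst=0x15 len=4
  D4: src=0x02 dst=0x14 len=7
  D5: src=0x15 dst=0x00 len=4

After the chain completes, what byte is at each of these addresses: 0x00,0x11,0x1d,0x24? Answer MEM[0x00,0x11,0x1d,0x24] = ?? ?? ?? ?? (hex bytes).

MEM[0x00,0x11,0x1d,0x24] = 8c 8f d6 a0

[0] 0x12->0x22 len=4 : 00 8c a0 55
[1] 0x14->0x1b len=7 : a0 55 6e 40 89 30 f3
[2] 0x05->0x1b len=8 : 8a cf d6 7c b5 b9 03 5d
[3] 0x24->0x15 len=4 : a0 55 84 be
[4] 0x02->0x14 len=7 : 80 8c 41 8a cf d6 7c
[5] 0x15->0x00 len=4 : 8c 41 8a cf
query mem[0x00]=0x8c, mem[0x11]=0x8f, mem[0x1d]=0xd6, mem[0x24]=0xa0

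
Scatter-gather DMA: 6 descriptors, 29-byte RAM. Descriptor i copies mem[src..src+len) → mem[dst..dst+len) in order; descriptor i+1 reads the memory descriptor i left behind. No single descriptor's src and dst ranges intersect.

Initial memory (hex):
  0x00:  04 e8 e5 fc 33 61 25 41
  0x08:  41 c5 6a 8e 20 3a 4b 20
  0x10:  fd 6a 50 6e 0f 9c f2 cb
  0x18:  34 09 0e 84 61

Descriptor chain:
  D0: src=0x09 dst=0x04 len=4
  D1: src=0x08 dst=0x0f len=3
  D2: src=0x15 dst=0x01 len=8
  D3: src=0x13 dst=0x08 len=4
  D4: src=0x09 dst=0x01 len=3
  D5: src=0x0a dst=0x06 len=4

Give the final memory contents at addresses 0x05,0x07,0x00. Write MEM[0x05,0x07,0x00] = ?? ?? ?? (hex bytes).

#0 dst[0x04+4] := {0xc5,0x6a,0x8e,0x20}
#1 dst[0x0f+3] := {0x41,0xc5,0x6a}
#2 dst[0x01+8] := {0x9c,0xf2,0xcb,0x34,0x09,0x0e,0x84,0x61}
#3 dst[0x08+4] := {0x6e,0x0f,0x9c,0xf2}
#4 dst[0x01+3] := {0x0f,0x9c,0xf2}
#5 dst[0x06+4] := {0x9c,0xf2,0x20,0x3a}
query mem[0x05]=0x09, mem[0x07]=0xf2, mem[0x00]=0x04

MEM[0x05,0x07,0x00] = 09 f2 04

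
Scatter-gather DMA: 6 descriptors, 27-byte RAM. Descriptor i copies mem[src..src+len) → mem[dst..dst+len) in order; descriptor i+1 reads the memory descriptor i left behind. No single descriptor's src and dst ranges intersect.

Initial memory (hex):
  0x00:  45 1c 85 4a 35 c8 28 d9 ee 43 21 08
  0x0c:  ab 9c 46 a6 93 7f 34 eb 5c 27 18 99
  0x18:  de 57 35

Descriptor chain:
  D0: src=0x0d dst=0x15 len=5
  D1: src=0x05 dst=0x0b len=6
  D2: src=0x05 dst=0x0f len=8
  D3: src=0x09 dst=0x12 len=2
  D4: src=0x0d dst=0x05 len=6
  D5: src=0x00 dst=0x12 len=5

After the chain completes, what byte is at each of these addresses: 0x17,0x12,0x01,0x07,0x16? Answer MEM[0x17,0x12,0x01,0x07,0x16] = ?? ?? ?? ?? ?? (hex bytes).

MEM[0x17,0x12,0x01,0x07,0x16] = a6 45 1c c8 35

#0 dst[0x15+5] := {0x9c,0x46,0xa6,0x93,0x7f}
#1 dst[0x0b+6] := {0xc8,0x28,0xd9,0xee,0x43,0x21}
#2 dst[0x0f+8] := {0xc8,0x28,0xd9,0xee,0x43,0x21,0xc8,0x28}
#3 dst[0x12+2] := {0x43,0x21}
#4 dst[0x05+6] := {0xd9,0xee,0xc8,0x28,0xd9,0x43}
#5 dst[0x12+5] := {0x45,0x1c,0x85,0x4a,0x35}
query mem[0x17]=0xa6, mem[0x12]=0x45, mem[0x01]=0x1c, mem[0x07]=0xc8, mem[0x16]=0x35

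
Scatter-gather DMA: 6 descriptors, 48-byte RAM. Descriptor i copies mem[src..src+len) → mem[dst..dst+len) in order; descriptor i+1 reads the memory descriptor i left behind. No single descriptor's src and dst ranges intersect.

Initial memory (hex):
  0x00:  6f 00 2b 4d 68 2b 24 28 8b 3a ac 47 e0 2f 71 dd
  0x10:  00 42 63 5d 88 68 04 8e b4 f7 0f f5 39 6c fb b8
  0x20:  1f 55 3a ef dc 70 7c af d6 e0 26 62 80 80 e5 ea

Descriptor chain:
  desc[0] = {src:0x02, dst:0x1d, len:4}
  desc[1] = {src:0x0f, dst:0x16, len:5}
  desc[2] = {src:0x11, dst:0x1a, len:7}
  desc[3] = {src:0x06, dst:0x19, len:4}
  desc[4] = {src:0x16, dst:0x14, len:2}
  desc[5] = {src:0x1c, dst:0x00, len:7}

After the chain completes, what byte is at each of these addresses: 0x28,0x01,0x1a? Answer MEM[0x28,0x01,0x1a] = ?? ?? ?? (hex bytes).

[0] 0x02->0x1d len=4 : 2b 4d 68 2b
[1] 0x0f->0x16 len=5 : dd 00 42 63 5d
[2] 0x11->0x1a len=7 : 42 63 5d 88 68 dd 00
[3] 0x06->0x19 len=4 : 24 28 8b 3a
[4] 0x16->0x14 len=2 : dd 00
[5] 0x1c->0x00 len=7 : 3a 88 68 dd 00 55 3a
query mem[0x28]=0xd6, mem[0x01]=0x88, mem[0x1a]=0x28

MEM[0x28,0x01,0x1a] = d6 88 28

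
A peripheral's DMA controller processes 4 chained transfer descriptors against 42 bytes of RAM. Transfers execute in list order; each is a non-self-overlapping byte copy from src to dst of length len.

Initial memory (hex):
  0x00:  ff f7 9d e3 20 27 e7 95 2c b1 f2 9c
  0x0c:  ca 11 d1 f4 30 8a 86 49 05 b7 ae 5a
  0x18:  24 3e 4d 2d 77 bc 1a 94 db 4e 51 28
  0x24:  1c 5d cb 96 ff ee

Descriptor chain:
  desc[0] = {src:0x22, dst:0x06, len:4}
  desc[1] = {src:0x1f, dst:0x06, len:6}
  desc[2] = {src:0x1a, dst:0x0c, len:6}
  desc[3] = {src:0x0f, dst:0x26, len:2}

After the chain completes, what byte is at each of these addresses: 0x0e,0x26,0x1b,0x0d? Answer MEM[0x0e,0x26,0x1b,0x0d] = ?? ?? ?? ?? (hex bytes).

D0: mem[0x06..0x09] <- [51 28 1c 5d]
D1: mem[0x06..0x0b] <- [94 db 4e 51 28 1c]
D2: mem[0x0c..0x11] <- [4d 2d 77 bc 1a 94]
D3: mem[0x26..0x27] <- [bc 1a]
query mem[0x0e]=0x77, mem[0x26]=0xbc, mem[0x1b]=0x2d, mem[0x0d]=0x2d

MEM[0x0e,0x26,0x1b,0x0d] = 77 bc 2d 2d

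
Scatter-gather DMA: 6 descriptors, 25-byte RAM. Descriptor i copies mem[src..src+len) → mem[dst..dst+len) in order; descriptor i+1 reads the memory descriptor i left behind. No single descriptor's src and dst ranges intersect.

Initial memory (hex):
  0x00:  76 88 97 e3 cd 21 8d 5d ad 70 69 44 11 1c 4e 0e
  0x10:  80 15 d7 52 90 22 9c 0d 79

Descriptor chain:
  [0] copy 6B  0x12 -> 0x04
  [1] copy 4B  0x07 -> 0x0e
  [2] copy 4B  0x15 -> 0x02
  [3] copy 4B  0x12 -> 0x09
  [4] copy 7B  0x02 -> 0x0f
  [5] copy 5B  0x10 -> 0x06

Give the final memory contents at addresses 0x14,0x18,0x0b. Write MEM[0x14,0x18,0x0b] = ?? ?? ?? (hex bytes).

MEM[0x14,0x18,0x0b] = 22 79 90

[0] 0x12->0x04 len=6 : d7 52 90 22 9c 0d
[1] 0x07->0x0e len=4 : 22 9c 0d 69
[2] 0x15->0x02 len=4 : 22 9c 0d 79
[3] 0x12->0x09 len=4 : d7 52 90 22
[4] 0x02->0x0f len=7 : 22 9c 0d 79 90 22 9c
[5] 0x10->0x06 len=5 : 9c 0d 79 90 22
query mem[0x14]=0x22, mem[0x18]=0x79, mem[0x0b]=0x90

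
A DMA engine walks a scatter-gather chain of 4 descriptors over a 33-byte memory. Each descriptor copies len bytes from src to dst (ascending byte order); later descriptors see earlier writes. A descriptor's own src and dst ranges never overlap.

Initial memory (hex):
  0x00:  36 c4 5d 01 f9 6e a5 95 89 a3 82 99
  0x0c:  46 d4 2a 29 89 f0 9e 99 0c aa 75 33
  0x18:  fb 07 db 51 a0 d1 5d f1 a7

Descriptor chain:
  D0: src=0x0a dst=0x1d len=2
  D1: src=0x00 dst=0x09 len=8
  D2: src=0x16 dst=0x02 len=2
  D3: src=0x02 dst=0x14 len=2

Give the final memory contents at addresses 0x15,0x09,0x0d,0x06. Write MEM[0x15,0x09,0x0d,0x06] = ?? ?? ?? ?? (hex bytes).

[0] 0x0a->0x1d len=2 : 82 99
[1] 0x00->0x09 len=8 : 36 c4 5d 01 f9 6e a5 95
[2] 0x16->0x02 len=2 : 75 33
[3] 0x02->0x14 len=2 : 75 33
query mem[0x15]=0x33, mem[0x09]=0x36, mem[0x0d]=0xf9, mem[0x06]=0xa5

MEM[0x15,0x09,0x0d,0x06] = 33 36 f9 a5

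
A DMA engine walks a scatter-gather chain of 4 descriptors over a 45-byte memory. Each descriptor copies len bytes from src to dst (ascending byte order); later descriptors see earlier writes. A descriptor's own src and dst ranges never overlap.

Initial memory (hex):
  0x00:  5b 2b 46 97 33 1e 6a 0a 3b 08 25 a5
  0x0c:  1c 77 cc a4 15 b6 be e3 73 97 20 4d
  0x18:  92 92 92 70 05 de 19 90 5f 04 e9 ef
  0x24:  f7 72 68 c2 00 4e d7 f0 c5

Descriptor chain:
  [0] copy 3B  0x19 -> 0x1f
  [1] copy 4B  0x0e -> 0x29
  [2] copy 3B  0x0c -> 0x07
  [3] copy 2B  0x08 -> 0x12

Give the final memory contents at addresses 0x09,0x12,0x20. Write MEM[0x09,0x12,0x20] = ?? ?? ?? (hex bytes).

#0 dst[0x1f+3] := {0x92,0x92,0x70}
#1 dst[0x29+4] := {0xcc,0xa4,0x15,0xb6}
#2 dst[0x07+3] := {0x1c,0x77,0xcc}
#3 dst[0x12+2] := {0x77,0xcc}
query mem[0x09]=0xcc, mem[0x12]=0x77, mem[0x20]=0x92

MEM[0x09,0x12,0x20] = cc 77 92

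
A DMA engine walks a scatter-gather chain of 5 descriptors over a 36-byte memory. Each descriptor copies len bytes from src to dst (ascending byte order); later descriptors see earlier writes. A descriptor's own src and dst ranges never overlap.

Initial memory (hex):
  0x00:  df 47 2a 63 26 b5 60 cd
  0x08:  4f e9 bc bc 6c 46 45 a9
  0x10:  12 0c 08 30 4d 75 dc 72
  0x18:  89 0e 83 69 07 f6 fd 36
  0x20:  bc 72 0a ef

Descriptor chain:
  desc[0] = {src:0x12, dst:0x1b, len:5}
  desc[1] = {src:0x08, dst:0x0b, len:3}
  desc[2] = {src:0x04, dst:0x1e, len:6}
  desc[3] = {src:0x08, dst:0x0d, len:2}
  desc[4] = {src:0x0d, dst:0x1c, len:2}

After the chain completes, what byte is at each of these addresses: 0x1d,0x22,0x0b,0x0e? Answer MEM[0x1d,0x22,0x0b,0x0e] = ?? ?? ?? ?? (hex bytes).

MEM[0x1d,0x22,0x0b,0x0e] = e9 4f 4f e9

D0: mem[0x1b..0x1f] <- [08 30 4d 75 dc]
D1: mem[0x0b..0x0d] <- [4f e9 bc]
D2: mem[0x1e..0x23] <- [26 b5 60 cd 4f e9]
D3: mem[0x0d..0x0e] <- [4f e9]
D4: mem[0x1c..0x1d] <- [4f e9]
query mem[0x1d]=0xe9, mem[0x22]=0x4f, mem[0x0b]=0x4f, mem[0x0e]=0xe9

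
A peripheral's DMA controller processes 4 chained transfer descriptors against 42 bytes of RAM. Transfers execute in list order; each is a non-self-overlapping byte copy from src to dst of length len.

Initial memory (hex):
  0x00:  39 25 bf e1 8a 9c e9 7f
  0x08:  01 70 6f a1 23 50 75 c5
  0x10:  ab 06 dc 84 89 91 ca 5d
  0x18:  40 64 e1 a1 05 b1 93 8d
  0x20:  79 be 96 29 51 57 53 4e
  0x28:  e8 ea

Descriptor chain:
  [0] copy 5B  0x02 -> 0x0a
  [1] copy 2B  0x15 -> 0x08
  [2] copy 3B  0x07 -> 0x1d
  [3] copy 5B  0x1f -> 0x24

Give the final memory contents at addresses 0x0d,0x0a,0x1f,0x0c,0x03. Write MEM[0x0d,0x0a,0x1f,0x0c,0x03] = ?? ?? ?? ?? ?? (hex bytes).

[0] 0x02->0x0a len=5 : bf e1 8a 9c e9
[1] 0x15->0x08 len=2 : 91 ca
[2] 0x07->0x1d len=3 : 7f 91 ca
[3] 0x1f->0x24 len=5 : ca 79 be 96 29
query mem[0x0d]=0x9c, mem[0x0a]=0xbf, mem[0x1f]=0xca, mem[0x0c]=0x8a, mem[0x03]=0xe1

MEM[0x0d,0x0a,0x1f,0x0c,0x03] = 9c bf ca 8a e1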